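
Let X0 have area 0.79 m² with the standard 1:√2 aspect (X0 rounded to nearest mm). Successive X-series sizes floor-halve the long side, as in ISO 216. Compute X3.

Let X0's short side be w mm. w · w√2 = 0.79 m² = 790,000 mm², so w ≈ 747.4 mm and w√2 ≈ 1057.0 mm → X0 = 747 × 1057 mm.
X1: ⌊1057/2⌋ × 747 = 528 × 747 mm
X2: ⌊747/2⌋ × 528 = 373 × 528 mm
X3: ⌊528/2⌋ × 373 = 264 × 373 mm

264 × 373 mm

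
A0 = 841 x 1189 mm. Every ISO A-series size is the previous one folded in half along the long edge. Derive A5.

A1: ⌊1189/2⌋ × 841 = 594 × 841 mm
A2: ⌊841/2⌋ × 594 = 420 × 594 mm
A3: ⌊594/2⌋ × 420 = 297 × 420 mm
A4: ⌊420/2⌋ × 297 = 210 × 297 mm
A5: ⌊297/2⌋ × 210 = 148 × 210 mm

148 × 210 mm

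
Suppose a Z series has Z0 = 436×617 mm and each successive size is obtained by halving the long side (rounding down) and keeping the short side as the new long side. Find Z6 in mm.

54 × 77 mm

Z1: ⌊617/2⌋ × 436 = 308 × 436 mm
Z2: ⌊436/2⌋ × 308 = 218 × 308 mm
Z3: ⌊308/2⌋ × 218 = 154 × 218 mm
Z4: ⌊218/2⌋ × 154 = 109 × 154 mm
Z5: ⌊154/2⌋ × 109 = 77 × 109 mm
Z6: ⌊109/2⌋ × 77 = 54 × 77 mm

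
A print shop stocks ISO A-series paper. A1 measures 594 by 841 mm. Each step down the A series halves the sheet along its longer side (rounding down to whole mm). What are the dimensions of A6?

A2: ⌊841/2⌋ × 594 = 420 × 594 mm
A3: ⌊594/2⌋ × 420 = 297 × 420 mm
A4: ⌊420/2⌋ × 297 = 210 × 297 mm
A5: ⌊297/2⌋ × 210 = 148 × 210 mm
A6: ⌊210/2⌋ × 148 = 105 × 148 mm

105 × 148 mm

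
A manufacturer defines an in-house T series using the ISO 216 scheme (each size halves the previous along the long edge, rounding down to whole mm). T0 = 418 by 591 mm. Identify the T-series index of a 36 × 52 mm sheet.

T0: 418 × 591 mm
T1: 295 × 418 mm
T2: 209 × 295 mm
T3: 147 × 209 mm
T4: 104 × 147 mm
T5: 73 × 104 mm
T6: 52 × 73 mm
T7: 36 × 52 mm
T8: 26 × 36 mm
→ matches T7.

T7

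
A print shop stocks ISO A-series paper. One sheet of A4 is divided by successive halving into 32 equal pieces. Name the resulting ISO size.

32 = 2^5, so 5 halving steps.
A4 → A5 → … → A9 after 5 steps.

A9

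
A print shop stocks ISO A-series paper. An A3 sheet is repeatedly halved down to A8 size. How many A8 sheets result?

Each ISO step halves the sheet: 1 × A3 → 2 × A4 → 4 × A5 → 8 × A6 → …
From A3 to A8 is 5 halving steps: 2^5 = 32.

32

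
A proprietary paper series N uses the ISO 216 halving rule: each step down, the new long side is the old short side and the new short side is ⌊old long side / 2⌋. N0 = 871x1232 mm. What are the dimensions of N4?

N1: ⌊1232/2⌋ × 871 = 616 × 871 mm
N2: ⌊871/2⌋ × 616 = 435 × 616 mm
N3: ⌊616/2⌋ × 435 = 308 × 435 mm
N4: ⌊435/2⌋ × 308 = 217 × 308 mm

217 × 308 mm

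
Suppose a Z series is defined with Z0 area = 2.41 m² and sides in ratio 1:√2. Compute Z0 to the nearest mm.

1305 × 1846 mm

Let the short side be w mm. Then w · w√2 = 2.41 m² = 2,410,000 mm².
w² = 2,410,000/√2, so w ≈ 1305.4 mm; long side = w√2 ≈ 1846.1 mm.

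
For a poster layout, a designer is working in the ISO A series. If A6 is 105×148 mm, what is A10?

A7: ⌊148/2⌋ × 105 = 74 × 105 mm
A8: ⌊105/2⌋ × 74 = 52 × 74 mm
A9: ⌊74/2⌋ × 52 = 37 × 52 mm
A10: ⌊52/2⌋ × 37 = 26 × 37 mm

26 × 37 mm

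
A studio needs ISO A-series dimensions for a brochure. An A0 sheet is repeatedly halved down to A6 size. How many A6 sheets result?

A0 = 841 × 1189 mm; A6 = 105 × 148 mm.
Each halving step doubles the count; 6 steps from A0 to A6.
2^6 = 64.

64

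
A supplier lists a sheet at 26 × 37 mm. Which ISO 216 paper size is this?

A10 (26 × 37 mm)

Aspect ratio 37/26 ≈ 1.423 — close to the ISO √2 ≈ 1.414.
In the A-series (A0 area = 1 m²): A10 = 26 × 37 mm.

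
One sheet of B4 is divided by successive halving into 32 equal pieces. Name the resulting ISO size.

B9

32 = 2^5, so 5 halving steps.
B4 → B5 → … → B9 after 5 steps.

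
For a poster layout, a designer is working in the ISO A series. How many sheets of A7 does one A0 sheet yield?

Each ISO step halves the sheet: 1 × A0 → 2 × A1 → 4 × A2 → 8 × A3 → …
From A0 to A7 is 7 halving steps: 2^7 = 128.

128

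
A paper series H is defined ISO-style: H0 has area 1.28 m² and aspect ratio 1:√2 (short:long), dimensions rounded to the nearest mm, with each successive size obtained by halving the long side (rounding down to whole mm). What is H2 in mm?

Let H0's short side be w mm. w · w√2 = 1.28 m² = 1,280,000 mm², so w ≈ 951.4 mm and w√2 ≈ 1345.4 mm → H0 = 951 × 1345 mm.
H1: ⌊1345/2⌋ × 951 = 672 × 951 mm
H2: ⌊951/2⌋ × 672 = 475 × 672 mm

475 × 672 mm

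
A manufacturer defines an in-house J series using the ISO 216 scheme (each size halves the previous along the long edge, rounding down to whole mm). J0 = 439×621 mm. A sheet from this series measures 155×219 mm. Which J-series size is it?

J3

J0: 439 × 621 mm
J1: 310 × 439 mm
J2: 219 × 310 mm
J3: 155 × 219 mm
J4: 109 × 155 mm
→ matches J3.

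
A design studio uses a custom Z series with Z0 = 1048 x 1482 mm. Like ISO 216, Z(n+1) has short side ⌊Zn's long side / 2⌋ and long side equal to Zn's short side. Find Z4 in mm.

262 × 370 mm

Z1 = 741 × 1048 mm (from Z0 by 1 halving).
Z2: ⌊1048/2⌋ × 741 = 524 × 741 mm
Z3: ⌊741/2⌋ × 524 = 370 × 524 mm
Z4: ⌊524/2⌋ × 370 = 262 × 370 mm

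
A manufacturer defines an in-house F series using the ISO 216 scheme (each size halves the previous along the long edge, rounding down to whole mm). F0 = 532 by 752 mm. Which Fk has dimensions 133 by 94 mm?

F0: 532 × 752 mm
F1: 376 × 532 mm
F2: 266 × 376 mm
F3: 188 × 266 mm
F4: 133 × 188 mm
F5: 94 × 133 mm
F6: 66 × 94 mm
→ matches F5.

F5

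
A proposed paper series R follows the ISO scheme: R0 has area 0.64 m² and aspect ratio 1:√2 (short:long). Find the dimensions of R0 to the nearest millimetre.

Let the short side be w mm. Then w · w√2 = 0.64 m² = 640,000 mm².
w² = 640,000/√2, so w ≈ 672.7 mm; long side = w√2 ≈ 951.4 mm.

673 × 951 mm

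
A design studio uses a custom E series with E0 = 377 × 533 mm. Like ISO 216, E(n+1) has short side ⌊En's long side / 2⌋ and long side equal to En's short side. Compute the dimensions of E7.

E1 = 266 × 377 mm (from E0 by 1 halving).
E2: ⌊377/2⌋ × 266 = 188 × 266 mm
E3: ⌊266/2⌋ × 188 = 133 × 188 mm
E4: ⌊188/2⌋ × 133 = 94 × 133 mm
E5: ⌊133/2⌋ × 94 = 66 × 94 mm
E6: ⌊94/2⌋ × 66 = 47 × 66 mm
E7: ⌊66/2⌋ × 47 = 33 × 47 mm

33 × 47 mm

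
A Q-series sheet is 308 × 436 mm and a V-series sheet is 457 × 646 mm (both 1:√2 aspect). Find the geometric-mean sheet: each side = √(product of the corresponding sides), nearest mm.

375 × 531 mm

Short side: √(308 · 457) = √140756 ≈ 375.2 → 375 mm
Long side: √(436 · 646) = √281656 ≈ 530.7 → 531 mm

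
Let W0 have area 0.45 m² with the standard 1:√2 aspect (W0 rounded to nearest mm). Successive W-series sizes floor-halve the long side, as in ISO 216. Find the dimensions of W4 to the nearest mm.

141 × 199 mm

Let W0's short side be w mm. w · w√2 = 0.45 m² = 450,000 mm², so w ≈ 564.1 mm and w√2 ≈ 797.7 mm → W0 = 564 × 798 mm.
W1: ⌊798/2⌋ × 564 = 399 × 564 mm
W2: ⌊564/2⌋ × 399 = 282 × 399 mm
W3: ⌊399/2⌋ × 282 = 199 × 282 mm
W4: ⌊282/2⌋ × 199 = 141 × 199 mm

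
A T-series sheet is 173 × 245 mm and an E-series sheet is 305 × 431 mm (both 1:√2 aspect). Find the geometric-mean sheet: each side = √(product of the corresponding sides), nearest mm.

Short side: √(173 · 305) = √52765 ≈ 229.7 → 230 mm
Long side: √(245 · 431) = √105595 ≈ 325.0 → 325 mm

230 × 325 mm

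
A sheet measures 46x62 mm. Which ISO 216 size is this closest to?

Aspect ratio 62/46 ≈ 1.348 (ISO target is √2 ≈ 1.414).
In the B-series (B0 = 1000 × 1414 mm): B9 = 44 × 62 mm.
Off by 2 mm total — nearest standard size.

B9 (44 × 62 mm)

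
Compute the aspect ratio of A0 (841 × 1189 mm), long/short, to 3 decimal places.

1189 / 841 = 1.414
Matches √2 ≈ 1.414 — the ISO 216 defining ratio.

1.414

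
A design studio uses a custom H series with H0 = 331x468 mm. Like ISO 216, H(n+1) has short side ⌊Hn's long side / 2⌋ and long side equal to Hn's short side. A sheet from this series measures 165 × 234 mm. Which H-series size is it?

H2

H0: 331 × 468 mm
H1: 234 × 331 mm
H2: 165 × 234 mm
H3: 117 × 165 mm
→ matches H2.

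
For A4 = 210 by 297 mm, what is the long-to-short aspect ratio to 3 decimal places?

297 / 210 = 1.414
Matches √2 ≈ 1.414 — the ISO 216 defining ratio.

1.414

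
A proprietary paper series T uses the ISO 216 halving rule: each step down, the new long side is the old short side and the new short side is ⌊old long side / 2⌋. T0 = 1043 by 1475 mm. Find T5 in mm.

184 × 260 mm

T1: ⌊1475/2⌋ × 1043 = 737 × 1043 mm
T2: ⌊1043/2⌋ × 737 = 521 × 737 mm
T3: ⌊737/2⌋ × 521 = 368 × 521 mm
T4: ⌊521/2⌋ × 368 = 260 × 368 mm
T5: ⌊368/2⌋ × 260 = 184 × 260 mm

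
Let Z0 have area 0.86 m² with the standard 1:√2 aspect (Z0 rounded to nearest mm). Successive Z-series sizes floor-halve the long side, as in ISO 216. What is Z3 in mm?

275 × 390 mm

Let Z0's short side be w mm. w · w√2 = 0.86 m² = 860,000 mm², so w ≈ 779.8 mm and w√2 ≈ 1102.8 mm → Z0 = 780 × 1103 mm.
Z1: ⌊1103/2⌋ × 780 = 551 × 780 mm
Z2: ⌊780/2⌋ × 551 = 390 × 551 mm
Z3: ⌊551/2⌋ × 390 = 275 × 390 mm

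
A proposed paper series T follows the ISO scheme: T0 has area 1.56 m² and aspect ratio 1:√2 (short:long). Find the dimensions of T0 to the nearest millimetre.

1050 × 1485 mm

Let the short side be w mm. Then w · w√2 = 1.56 m² = 1,560,000 mm².
w² = 1,560,000/√2, so w ≈ 1050.3 mm; long side = w√2 ≈ 1485.3 mm.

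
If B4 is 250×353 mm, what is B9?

44 × 62 mm

B5: ⌊353/2⌋ × 250 = 176 × 250 mm
B6: ⌊250/2⌋ × 176 = 125 × 176 mm
B7: ⌊176/2⌋ × 125 = 88 × 125 mm
B8: ⌊125/2⌋ × 88 = 62 × 88 mm
B9: ⌊88/2⌋ × 62 = 44 × 62 mm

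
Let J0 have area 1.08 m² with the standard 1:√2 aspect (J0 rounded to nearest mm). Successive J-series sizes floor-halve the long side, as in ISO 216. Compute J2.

Let J0's short side be w mm. w · w√2 = 1.08 m² = 1,080,000 mm², so w ≈ 873.9 mm and w√2 ≈ 1235.9 mm → J0 = 874 × 1236 mm.
J1: ⌊1236/2⌋ × 874 = 618 × 874 mm
J2: ⌊874/2⌋ × 618 = 437 × 618 mm

437 × 618 mm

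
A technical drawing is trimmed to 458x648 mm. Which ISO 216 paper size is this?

Aspect ratio 648/458 ≈ 1.415 — close to the ISO √2 ≈ 1.414.
In the C-series (envelope sizes, between A and B): C2 = 458 × 648 mm.

C2 (458 × 648 mm)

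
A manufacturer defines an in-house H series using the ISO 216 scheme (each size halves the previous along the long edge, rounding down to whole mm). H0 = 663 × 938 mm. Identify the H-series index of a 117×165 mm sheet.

H5

H0: 663 × 938 mm
H1: 469 × 663 mm
H2: 331 × 469 mm
H3: 234 × 331 mm
H4: 165 × 234 mm
H5: 117 × 165 mm
H6: 82 × 117 mm
→ matches H5.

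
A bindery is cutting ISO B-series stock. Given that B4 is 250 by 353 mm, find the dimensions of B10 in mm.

31 × 44 mm

B5: ⌊353/2⌋ × 250 = 176 × 250 mm
B6: ⌊250/2⌋ × 176 = 125 × 176 mm
B7: ⌊176/2⌋ × 125 = 88 × 125 mm
B8: ⌊125/2⌋ × 88 = 62 × 88 mm
B9: ⌊88/2⌋ × 62 = 44 × 62 mm
B10: ⌊62/2⌋ × 44 = 31 × 44 mm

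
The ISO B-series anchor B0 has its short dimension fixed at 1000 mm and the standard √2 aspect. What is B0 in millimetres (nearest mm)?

1000 × 1414 mm

Short side = 1000 mm; long side = 1000√2 ≈ 1414.2 mm.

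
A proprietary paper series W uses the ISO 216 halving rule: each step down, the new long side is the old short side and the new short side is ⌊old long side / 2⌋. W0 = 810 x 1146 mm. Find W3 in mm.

286 × 405 mm

W1 = 573 × 810 mm (from W0 by 1 halving).
W2: ⌊810/2⌋ × 573 = 405 × 573 mm
W3: ⌊573/2⌋ × 405 = 286 × 405 mm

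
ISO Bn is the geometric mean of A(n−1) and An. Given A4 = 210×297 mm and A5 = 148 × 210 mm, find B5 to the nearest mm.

176 × 250 mm

Short side: √(210 · 148) = √31080 ≈ 176.3 → 176 mm
Long side: √(297 · 210) = √62370 ≈ 249.7 → 250 mm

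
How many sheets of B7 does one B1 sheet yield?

Each ISO step halves the sheet: 1 × B1 → 2 × B2 → 4 × B3 → 8 × B4 → …
From B1 to B7 is 6 halving steps: 2^6 = 64.

64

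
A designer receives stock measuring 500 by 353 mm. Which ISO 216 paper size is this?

Aspect ratio 500/353 ≈ 1.416 — close to the ISO √2 ≈ 1.414.
In the B-series (B0 = 1000 × 1414 mm): B3 = 353 × 500 mm.

B3 (353 × 500 mm)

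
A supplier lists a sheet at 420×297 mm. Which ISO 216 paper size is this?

A3 (297 × 420 mm)

Aspect ratio 420/297 ≈ 1.414 — close to the ISO √2 ≈ 1.414.
In the A-series (A0 area = 1 m²): A3 = 297 × 420 mm.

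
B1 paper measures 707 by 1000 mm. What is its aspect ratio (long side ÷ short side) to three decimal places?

1000 / 707 = 1.414
Matches √2 ≈ 1.414 — the ISO 216 defining ratio.

1.414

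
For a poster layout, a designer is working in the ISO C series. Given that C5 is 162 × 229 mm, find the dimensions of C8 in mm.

C6: ⌊229/2⌋ × 162 = 114 × 162 mm
C7: ⌊162/2⌋ × 114 = 81 × 114 mm
C8: ⌊114/2⌋ × 81 = 57 × 81 mm

57 × 81 mm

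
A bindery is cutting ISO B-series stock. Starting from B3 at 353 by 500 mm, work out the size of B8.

62 × 88 mm

B4: ⌊500/2⌋ × 353 = 250 × 353 mm
B5: ⌊353/2⌋ × 250 = 176 × 250 mm
B6: ⌊250/2⌋ × 176 = 125 × 176 mm
B7: ⌊176/2⌋ × 125 = 88 × 125 mm
B8: ⌊125/2⌋ × 88 = 62 × 88 mm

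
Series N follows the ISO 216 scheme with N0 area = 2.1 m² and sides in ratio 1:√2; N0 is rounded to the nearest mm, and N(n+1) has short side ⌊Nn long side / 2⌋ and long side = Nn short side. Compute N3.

430 × 609 mm

Let N0's short side be w mm. w · w√2 = 2.1 m² = 2,100,000 mm², so w ≈ 1218.6 mm and w√2 ≈ 1723.3 mm → N0 = 1219 × 1723 mm.
N1: ⌊1723/2⌋ × 1219 = 861 × 1219 mm
N2: ⌊1219/2⌋ × 861 = 609 × 861 mm
N3: ⌊861/2⌋ × 609 = 430 × 609 mm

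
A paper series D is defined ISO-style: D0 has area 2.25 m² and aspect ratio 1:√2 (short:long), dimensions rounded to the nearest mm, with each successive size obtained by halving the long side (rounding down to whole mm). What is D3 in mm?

446 × 630 mm

Let D0's short side be w mm. w · w√2 = 2.25 m² = 2,250,000 mm², so w ≈ 1261.3 mm and w√2 ≈ 1783.8 mm → D0 = 1261 × 1784 mm.
D1: ⌊1784/2⌋ × 1261 = 892 × 1261 mm
D2: ⌊1261/2⌋ × 892 = 630 × 892 mm
D3: ⌊892/2⌋ × 630 = 446 × 630 mm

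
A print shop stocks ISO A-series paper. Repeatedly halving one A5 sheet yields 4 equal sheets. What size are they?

A7

4 = 2^2, so 2 halving steps.
A5 → A6 → … → A7 after 2 steps.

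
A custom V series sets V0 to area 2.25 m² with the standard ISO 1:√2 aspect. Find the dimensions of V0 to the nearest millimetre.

Let the short side be w mm. Then w · w√2 = 2.25 m² = 2,250,000 mm².
w² = 2,250,000/√2, so w ≈ 1261.3 mm; long side = w√2 ≈ 1783.8 mm.

1261 × 1784 mm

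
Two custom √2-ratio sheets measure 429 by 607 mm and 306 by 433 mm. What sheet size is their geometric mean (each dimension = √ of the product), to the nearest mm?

362 × 513 mm

Short side: √(429 · 306) = √131274 ≈ 362.3 → 362 mm
Long side: √(607 · 433) = √262831 ≈ 512.7 → 513 mm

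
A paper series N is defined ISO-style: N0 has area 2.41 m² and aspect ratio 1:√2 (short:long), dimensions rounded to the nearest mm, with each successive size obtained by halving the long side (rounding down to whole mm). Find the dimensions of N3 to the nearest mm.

Let N0's short side be w mm. w · w√2 = 2.41 m² = 2,410,000 mm², so w ≈ 1305.4 mm and w√2 ≈ 1846.1 mm → N0 = 1305 × 1846 mm.
N1: ⌊1846/2⌋ × 1305 = 923 × 1305 mm
N2: ⌊1305/2⌋ × 923 = 652 × 923 mm
N3: ⌊923/2⌋ × 652 = 461 × 652 mm

461 × 652 mm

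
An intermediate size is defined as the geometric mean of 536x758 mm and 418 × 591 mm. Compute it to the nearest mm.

473 × 669 mm

Short side: √(536 · 418) = √224048 ≈ 473.3 → 473 mm
Long side: √(758 · 591) = √447978 ≈ 669.3 → 669 mm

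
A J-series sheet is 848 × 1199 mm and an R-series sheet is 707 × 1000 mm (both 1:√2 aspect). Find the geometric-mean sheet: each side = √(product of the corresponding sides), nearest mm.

Short side: √(848 · 707) = √599536 ≈ 774.3 → 774 mm
Long side: √(1199 · 1000) = √1199000 ≈ 1095.0 → 1095 mm

774 × 1095 mm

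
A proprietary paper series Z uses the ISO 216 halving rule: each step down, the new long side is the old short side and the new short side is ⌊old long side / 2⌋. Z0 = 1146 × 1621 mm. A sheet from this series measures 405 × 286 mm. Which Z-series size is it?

Z0: 1146 × 1621 mm
Z1: 810 × 1146 mm
Z2: 573 × 810 mm
Z3: 405 × 573 mm
Z4: 286 × 405 mm
Z5: 202 × 286 mm
→ matches Z4.

Z4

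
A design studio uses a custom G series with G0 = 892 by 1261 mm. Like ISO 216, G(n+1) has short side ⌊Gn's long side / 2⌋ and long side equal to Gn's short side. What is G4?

223 × 315 mm

G1: ⌊1261/2⌋ × 892 = 630 × 892 mm
G2: ⌊892/2⌋ × 630 = 446 × 630 mm
G3: ⌊630/2⌋ × 446 = 315 × 446 mm
G4: ⌊446/2⌋ × 315 = 223 × 315 mm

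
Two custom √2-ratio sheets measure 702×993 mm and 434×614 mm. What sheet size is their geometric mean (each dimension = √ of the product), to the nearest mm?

Short side: √(702 · 434) = √304668 ≈ 552.0 → 552 mm
Long side: √(993 · 614) = √609702 ≈ 780.8 → 781 mm

552 × 781 mm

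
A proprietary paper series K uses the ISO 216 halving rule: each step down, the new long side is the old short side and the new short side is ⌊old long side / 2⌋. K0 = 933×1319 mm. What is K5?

K1: ⌊1319/2⌋ × 933 = 659 × 933 mm
K2: ⌊933/2⌋ × 659 = 466 × 659 mm
K3: ⌊659/2⌋ × 466 = 329 × 466 mm
K4: ⌊466/2⌋ × 329 = 233 × 329 mm
K5: ⌊329/2⌋ × 233 = 164 × 233 mm

164 × 233 mm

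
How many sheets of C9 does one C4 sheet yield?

Each ISO step halves the sheet: 1 × C4 → 2 × C5 → 4 × C6 → 8 × C7 → …
From C4 to C9 is 5 halving steps: 2^5 = 32.

32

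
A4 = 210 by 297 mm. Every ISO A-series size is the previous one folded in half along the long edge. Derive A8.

52 × 74 mm

A5: ⌊297/2⌋ × 210 = 148 × 210 mm
A6: ⌊210/2⌋ × 148 = 105 × 148 mm
A7: ⌊148/2⌋ × 105 = 74 × 105 mm
A8: ⌊105/2⌋ × 74 = 52 × 74 mm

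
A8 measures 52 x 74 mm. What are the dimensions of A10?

A9: ⌊74/2⌋ × 52 = 37 × 52 mm
A10: ⌊52/2⌋ × 37 = 26 × 37 mm

26 × 37 mm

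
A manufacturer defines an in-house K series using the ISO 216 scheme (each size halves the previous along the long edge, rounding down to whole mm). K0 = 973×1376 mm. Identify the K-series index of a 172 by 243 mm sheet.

K0: 973 × 1376 mm
K1: 688 × 973 mm
K2: 486 × 688 mm
K3: 344 × 486 mm
K4: 243 × 344 mm
K5: 172 × 243 mm
K6: 121 × 172 mm
→ matches K5.

K5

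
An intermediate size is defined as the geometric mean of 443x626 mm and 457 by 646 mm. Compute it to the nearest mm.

Short side: √(443 · 457) = √202451 ≈ 449.9 → 450 mm
Long side: √(626 · 646) = √404396 ≈ 635.9 → 636 mm

450 × 636 mm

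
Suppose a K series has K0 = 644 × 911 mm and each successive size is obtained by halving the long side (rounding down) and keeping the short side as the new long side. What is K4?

K1: ⌊911/2⌋ × 644 = 455 × 644 mm
K2: ⌊644/2⌋ × 455 = 322 × 455 mm
K3: ⌊455/2⌋ × 322 = 227 × 322 mm
K4: ⌊322/2⌋ × 227 = 161 × 227 mm

161 × 227 mm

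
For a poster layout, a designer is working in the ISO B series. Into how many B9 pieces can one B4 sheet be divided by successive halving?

32

B4 = 250 × 353 mm; B9 = 44 × 62 mm.
Each halving step doubles the count; 5 steps from B4 to B9.
2^5 = 32.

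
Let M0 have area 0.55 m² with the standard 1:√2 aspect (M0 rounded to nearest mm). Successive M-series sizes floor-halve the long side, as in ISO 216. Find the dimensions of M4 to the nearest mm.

156 × 220 mm

Let M0's short side be w mm. w · w√2 = 0.55 m² = 550,000 mm², so w ≈ 623.6 mm and w√2 ≈ 881.9 mm → M0 = 624 × 882 mm.
M1: ⌊882/2⌋ × 624 = 441 × 624 mm
M2: ⌊624/2⌋ × 441 = 312 × 441 mm
M3: ⌊441/2⌋ × 312 = 220 × 312 mm
M4: ⌊312/2⌋ × 220 = 156 × 220 mm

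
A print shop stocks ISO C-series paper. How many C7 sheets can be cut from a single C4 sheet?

8

Each ISO step halves the sheet: 1 × C4 → 2 × C5 → 4 × C6 → 8 × C7
From C4 to C7 is 3 halving steps: 2^3 = 8.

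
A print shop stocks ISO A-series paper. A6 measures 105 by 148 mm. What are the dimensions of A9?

37 × 52 mm

A7: ⌊148/2⌋ × 105 = 74 × 105 mm
A8: ⌊105/2⌋ × 74 = 52 × 74 mm
A9: ⌊74/2⌋ × 52 = 37 × 52 mm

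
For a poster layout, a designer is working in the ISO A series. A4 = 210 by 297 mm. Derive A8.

A5: ⌊297/2⌋ × 210 = 148 × 210 mm
A6: ⌊210/2⌋ × 148 = 105 × 148 mm
A7: ⌊148/2⌋ × 105 = 74 × 105 mm
A8: ⌊105/2⌋ × 74 = 52 × 74 mm

52 × 74 mm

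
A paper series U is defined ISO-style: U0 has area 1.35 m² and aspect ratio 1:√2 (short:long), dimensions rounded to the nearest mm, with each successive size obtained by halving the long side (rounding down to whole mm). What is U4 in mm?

Let U0's short side be w mm. w · w√2 = 1.35 m² = 1,350,000 mm², so w ≈ 977.0 mm and w√2 ≈ 1381.7 mm → U0 = 977 × 1382 mm.
U1: ⌊1382/2⌋ × 977 = 691 × 977 mm
U2: ⌊977/2⌋ × 691 = 488 × 691 mm
U3: ⌊691/2⌋ × 488 = 345 × 488 mm
U4: ⌊488/2⌋ × 345 = 244 × 345 mm

244 × 345 mm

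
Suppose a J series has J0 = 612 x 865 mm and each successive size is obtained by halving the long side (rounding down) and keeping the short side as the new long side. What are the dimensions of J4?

J1 = 432 × 612 mm (from J0 by 1 halving).
J2: ⌊612/2⌋ × 432 = 306 × 432 mm
J3: ⌊432/2⌋ × 306 = 216 × 306 mm
J4: ⌊306/2⌋ × 216 = 153 × 216 mm

153 × 216 mm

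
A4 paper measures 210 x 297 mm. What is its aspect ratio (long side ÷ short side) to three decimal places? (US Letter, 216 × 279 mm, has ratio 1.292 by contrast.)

1.414

297 / 210 = 1.414
Matches √2 ≈ 1.414 — the ISO 216 defining ratio.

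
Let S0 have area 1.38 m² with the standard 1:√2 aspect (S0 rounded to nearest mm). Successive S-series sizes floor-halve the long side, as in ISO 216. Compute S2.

494 × 698 mm

Let S0's short side be w mm. w · w√2 = 1.38 m² = 1,380,000 mm², so w ≈ 987.8 mm and w√2 ≈ 1397.0 mm → S0 = 988 × 1397 mm.
S1: ⌊1397/2⌋ × 988 = 698 × 988 mm
S2: ⌊988/2⌋ × 698 = 494 × 698 mm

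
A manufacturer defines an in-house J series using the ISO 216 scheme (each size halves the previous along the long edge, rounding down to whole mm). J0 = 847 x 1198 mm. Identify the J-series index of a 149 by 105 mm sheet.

J0: 847 × 1198 mm
J1: 599 × 847 mm
J2: 423 × 599 mm
J3: 299 × 423 mm
J4: 211 × 299 mm
J5: 149 × 211 mm
J6: 105 × 149 mm
J7: 74 × 105 mm
→ matches J6.

J6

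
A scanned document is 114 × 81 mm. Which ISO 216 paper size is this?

Aspect ratio 114/81 ≈ 1.407 — close to the ISO √2 ≈ 1.414.
In the C-series (envelope sizes, between A and B): C7 = 81 × 114 mm.

C7 (81 × 114 mm)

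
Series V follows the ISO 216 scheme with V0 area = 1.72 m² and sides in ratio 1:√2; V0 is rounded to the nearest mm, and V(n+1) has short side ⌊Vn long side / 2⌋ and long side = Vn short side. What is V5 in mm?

195 × 275 mm

Let V0's short side be w mm. w · w√2 = 1.72 m² = 1,720,000 mm², so w ≈ 1102.8 mm and w√2 ≈ 1559.6 mm → V0 = 1103 × 1560 mm.
V1: ⌊1560/2⌋ × 1103 = 780 × 1103 mm
V2: ⌊1103/2⌋ × 780 = 551 × 780 mm
V3: ⌊780/2⌋ × 551 = 390 × 551 mm
V4: ⌊551/2⌋ × 390 = 275 × 390 mm
V5: ⌊390/2⌋ × 275 = 195 × 275 mm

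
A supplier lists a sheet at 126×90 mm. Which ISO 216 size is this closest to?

Aspect ratio 126/90 ≈ 1.400 — close to the ISO √2 ≈ 1.414.
In the B-series (B0 = 1000 × 1414 mm): B7 = 88 × 125 mm.
Off by 3 mm total — nearest standard size.

B7 (88 × 125 mm)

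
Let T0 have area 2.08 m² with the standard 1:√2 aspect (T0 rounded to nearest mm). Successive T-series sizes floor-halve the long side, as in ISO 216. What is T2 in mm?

Let T0's short side be w mm. w · w√2 = 2.08 m² = 2,080,000 mm², so w ≈ 1212.8 mm and w√2 ≈ 1715.1 mm → T0 = 1213 × 1715 mm.
T1: ⌊1715/2⌋ × 1213 = 857 × 1213 mm
T2: ⌊1213/2⌋ × 857 = 606 × 857 mm

606 × 857 mm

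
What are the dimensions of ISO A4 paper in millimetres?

A0 = 841 × 1189 mm (A0 has area 1 m², aspect 1:√2).
A1: ⌊1189/2⌋ × 841 = 594 × 841 mm
A2: ⌊841/2⌋ × 594 = 420 × 594 mm
A3: ⌊594/2⌋ × 420 = 297 × 420 mm
A4: ⌊420/2⌋ × 297 = 210 × 297 mm

210 × 297 mm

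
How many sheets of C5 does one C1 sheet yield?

16

Each ISO step halves the sheet: 1 × C1 → 2 × C2 → 4 × C3 → 8 × C4 → …
From C1 to C5 is 4 halving steps: 2^4 = 16.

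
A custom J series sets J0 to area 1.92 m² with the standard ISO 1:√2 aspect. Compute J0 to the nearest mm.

Let the short side be w mm. Then w · w√2 = 1.92 m² = 1,920,000 mm².
w² = 1,920,000/√2, so w ≈ 1165.2 mm; long side = w√2 ≈ 1647.8 mm.

1165 × 1648 mm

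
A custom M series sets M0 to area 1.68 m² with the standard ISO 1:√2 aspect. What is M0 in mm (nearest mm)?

1090 × 1541 mm

Let the short side be w mm. Then w · w√2 = 1.68 m² = 1,680,000 mm².
w² = 1,680,000/√2, so w ≈ 1089.9 mm; long side = w√2 ≈ 1541.4 mm.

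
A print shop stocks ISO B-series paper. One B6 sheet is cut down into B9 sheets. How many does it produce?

B6 = 125 × 176 mm; B9 = 44 × 62 mm.
Each halving step doubles the count; 3 steps from B6 to B9.
2^3 = 8.

8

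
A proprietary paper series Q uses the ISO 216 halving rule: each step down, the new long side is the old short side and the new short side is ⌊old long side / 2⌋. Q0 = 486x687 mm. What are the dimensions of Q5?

Q1: ⌊687/2⌋ × 486 = 343 × 486 mm
Q2: ⌊486/2⌋ × 343 = 243 × 343 mm
Q3: ⌊343/2⌋ × 243 = 171 × 243 mm
Q4: ⌊243/2⌋ × 171 = 121 × 171 mm
Q5: ⌊171/2⌋ × 121 = 85 × 121 mm

85 × 121 mm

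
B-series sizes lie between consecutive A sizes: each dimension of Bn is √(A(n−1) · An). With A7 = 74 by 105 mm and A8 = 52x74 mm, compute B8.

62 × 88 mm

Short side: √(74 · 52) = √3848 ≈ 62.0 → 62 mm
Long side: √(105 · 74) = √7770 ≈ 88.1 → 88 mm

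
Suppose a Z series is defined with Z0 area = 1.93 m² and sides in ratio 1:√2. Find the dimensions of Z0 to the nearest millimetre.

Let the short side be w mm. Then w · w√2 = 1.93 m² = 1,930,000 mm².
w² = 1,930,000/√2, so w ≈ 1168.2 mm; long side = w√2 ≈ 1652.1 mm.

1168 × 1652 mm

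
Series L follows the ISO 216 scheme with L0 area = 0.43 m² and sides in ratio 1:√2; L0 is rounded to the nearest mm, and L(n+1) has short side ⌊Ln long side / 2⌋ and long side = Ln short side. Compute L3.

Let L0's short side be w mm. w · w√2 = 0.43 m² = 430,000 mm², so w ≈ 551.4 mm and w√2 ≈ 779.8 mm → L0 = 551 × 780 mm.
L1: ⌊780/2⌋ × 551 = 390 × 551 mm
L2: ⌊551/2⌋ × 390 = 275 × 390 mm
L3: ⌊390/2⌋ × 275 = 195 × 275 mm

195 × 275 mm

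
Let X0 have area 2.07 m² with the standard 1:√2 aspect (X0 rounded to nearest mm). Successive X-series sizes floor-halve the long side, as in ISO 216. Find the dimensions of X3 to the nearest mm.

427 × 605 mm

Let X0's short side be w mm. w · w√2 = 2.07 m² = 2,070,000 mm², so w ≈ 1209.8 mm and w√2 ≈ 1711.0 mm → X0 = 1210 × 1711 mm.
X1: ⌊1711/2⌋ × 1210 = 855 × 1210 mm
X2: ⌊1210/2⌋ × 855 = 605 × 855 mm
X3: ⌊855/2⌋ × 605 = 427 × 605 mm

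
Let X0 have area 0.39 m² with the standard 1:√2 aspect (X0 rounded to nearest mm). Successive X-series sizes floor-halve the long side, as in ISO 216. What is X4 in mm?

Let X0's short side be w mm. w · w√2 = 0.39 m² = 390,000 mm², so w ≈ 525.1 mm and w√2 ≈ 742.7 mm → X0 = 525 × 743 mm.
X1: ⌊743/2⌋ × 525 = 371 × 525 mm
X2: ⌊525/2⌋ × 371 = 262 × 371 mm
X3: ⌊371/2⌋ × 262 = 185 × 262 mm
X4: ⌊262/2⌋ × 185 = 131 × 185 mm

131 × 185 mm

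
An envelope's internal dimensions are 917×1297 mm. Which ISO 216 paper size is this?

C0 (917 × 1297 mm)

Aspect ratio 1297/917 ≈ 1.414 — close to the ISO √2 ≈ 1.414.
In the C-series (envelope sizes, between A and B): C0 = 917 × 1297 mm.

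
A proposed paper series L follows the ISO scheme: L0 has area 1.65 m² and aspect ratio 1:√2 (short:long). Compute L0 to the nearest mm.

1080 × 1528 mm

Let the short side be w mm. Then w · w√2 = 1.65 m² = 1,650,000 mm².
w² = 1,650,000/√2, so w ≈ 1080.2 mm; long side = w√2 ≈ 1527.6 mm.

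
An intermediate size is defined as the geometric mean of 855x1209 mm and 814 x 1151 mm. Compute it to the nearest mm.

834 × 1180 mm

Short side: √(855 · 814) = √695970 ≈ 834.2 → 834 mm
Long side: √(1209 · 1151) = √1391559 ≈ 1179.6 → 1180 mm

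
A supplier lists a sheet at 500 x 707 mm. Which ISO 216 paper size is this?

Aspect ratio 707/500 ≈ 1.414 — close to the ISO √2 ≈ 1.414.
In the B-series (B0 = 1000 × 1414 mm): B2 = 500 × 707 mm.

B2 (500 × 707 mm)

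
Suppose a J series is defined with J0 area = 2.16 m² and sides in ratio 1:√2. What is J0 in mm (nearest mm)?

1236 × 1748 mm

Let the short side be w mm. Then w · w√2 = 2.16 m² = 2,160,000 mm².
w² = 2,160,000/√2, so w ≈ 1235.9 mm; long side = w√2 ≈ 1747.8 mm.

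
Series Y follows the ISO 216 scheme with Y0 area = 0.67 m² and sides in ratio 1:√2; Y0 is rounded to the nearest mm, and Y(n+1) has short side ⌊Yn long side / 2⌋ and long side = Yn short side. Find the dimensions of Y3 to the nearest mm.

Let Y0's short side be w mm. w · w√2 = 0.67 m² = 670,000 mm², so w ≈ 688.3 mm and w√2 ≈ 973.4 mm → Y0 = 688 × 973 mm.
Y1: ⌊973/2⌋ × 688 = 486 × 688 mm
Y2: ⌊688/2⌋ × 486 = 344 × 486 mm
Y3: ⌊486/2⌋ × 344 = 243 × 344 mm

243 × 344 mm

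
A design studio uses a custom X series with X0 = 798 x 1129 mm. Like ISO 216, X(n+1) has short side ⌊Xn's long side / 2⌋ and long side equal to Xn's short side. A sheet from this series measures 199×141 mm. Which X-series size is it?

X0: 798 × 1129 mm
X1: 564 × 798 mm
X2: 399 × 564 mm
X3: 282 × 399 mm
X4: 199 × 282 mm
X5: 141 × 199 mm
X6: 99 × 141 mm
→ matches X5.

X5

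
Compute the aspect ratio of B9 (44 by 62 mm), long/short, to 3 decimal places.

62 / 44 = 1.409
ISO 216 targets √2 ≈ 1.414; the -0.005 deviation is from mm rounding.

1.409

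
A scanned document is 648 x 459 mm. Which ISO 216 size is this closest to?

Aspect ratio 648/459 ≈ 1.412 — close to the ISO √2 ≈ 1.414.
In the C-series (envelope sizes, between A and B): C2 = 458 × 648 mm.
Off by 1 mm total — nearest standard size.

C2 (458 × 648 mm)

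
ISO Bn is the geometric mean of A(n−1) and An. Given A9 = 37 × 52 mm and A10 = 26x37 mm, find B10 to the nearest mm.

Short side: √(37 · 26) = √962 ≈ 31.0 → 31 mm
Long side: √(52 · 37) = √1924 ≈ 43.9 → 44 mm

31 × 44 mm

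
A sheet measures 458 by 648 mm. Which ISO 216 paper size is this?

Aspect ratio 648/458 ≈ 1.415 — close to the ISO √2 ≈ 1.414.
In the C-series (envelope sizes, between A and B): C2 = 458 × 648 mm.

C2 (458 × 648 mm)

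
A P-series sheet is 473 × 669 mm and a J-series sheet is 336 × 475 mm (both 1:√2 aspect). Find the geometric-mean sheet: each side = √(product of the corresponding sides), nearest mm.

399 × 564 mm

Short side: √(473 · 336) = √158928 ≈ 398.7 → 399 mm
Long side: √(669 · 475) = √317775 ≈ 563.7 → 564 mm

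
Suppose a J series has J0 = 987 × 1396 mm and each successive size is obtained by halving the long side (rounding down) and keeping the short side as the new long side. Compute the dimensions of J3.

J1: ⌊1396/2⌋ × 987 = 698 × 987 mm
J2: ⌊987/2⌋ × 698 = 493 × 698 mm
J3: ⌊698/2⌋ × 493 = 349 × 493 mm

349 × 493 mm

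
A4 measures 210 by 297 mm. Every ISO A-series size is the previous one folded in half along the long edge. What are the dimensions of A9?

A5: ⌊297/2⌋ × 210 = 148 × 210 mm
A6: ⌊210/2⌋ × 148 = 105 × 148 mm
A7: ⌊148/2⌋ × 105 = 74 × 105 mm
A8: ⌊105/2⌋ × 74 = 52 × 74 mm
A9: ⌊74/2⌋ × 52 = 37 × 52 mm

37 × 52 mm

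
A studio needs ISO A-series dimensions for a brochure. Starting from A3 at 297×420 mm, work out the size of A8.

A4: ⌊420/2⌋ × 297 = 210 × 297 mm
A5: ⌊297/2⌋ × 210 = 148 × 210 mm
A6: ⌊210/2⌋ × 148 = 105 × 148 mm
A7: ⌊148/2⌋ × 105 = 74 × 105 mm
A8: ⌊105/2⌋ × 74 = 52 × 74 mm

52 × 74 mm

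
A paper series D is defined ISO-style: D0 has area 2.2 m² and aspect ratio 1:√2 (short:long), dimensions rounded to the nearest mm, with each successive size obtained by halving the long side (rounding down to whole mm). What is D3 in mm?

441 × 623 mm

Let D0's short side be w mm. w · w√2 = 2.2 m² = 2,200,000 mm², so w ≈ 1247.3 mm and w√2 ≈ 1763.9 mm → D0 = 1247 × 1764 mm.
D1: ⌊1764/2⌋ × 1247 = 882 × 1247 mm
D2: ⌊1247/2⌋ × 882 = 623 × 882 mm
D3: ⌊882/2⌋ × 623 = 441 × 623 mm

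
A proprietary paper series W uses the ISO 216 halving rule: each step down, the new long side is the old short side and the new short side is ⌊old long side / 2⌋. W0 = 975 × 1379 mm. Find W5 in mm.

172 × 243 mm

W1: ⌊1379/2⌋ × 975 = 689 × 975 mm
W2: ⌊975/2⌋ × 689 = 487 × 689 mm
W3: ⌊689/2⌋ × 487 = 344 × 487 mm
W4: ⌊487/2⌋ × 344 = 243 × 344 mm
W5: ⌊344/2⌋ × 243 = 172 × 243 mm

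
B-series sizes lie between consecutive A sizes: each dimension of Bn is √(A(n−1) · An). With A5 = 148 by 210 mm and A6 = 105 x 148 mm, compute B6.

125 × 176 mm

Short side: √(148 · 105) = √15540 ≈ 124.7 → 125 mm
Long side: √(210 · 148) = √31080 ≈ 176.3 → 176 mm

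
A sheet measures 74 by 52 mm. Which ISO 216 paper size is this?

Aspect ratio 74/52 ≈ 1.423 — close to the ISO √2 ≈ 1.414.
In the A-series (A0 area = 1 m²): A8 = 52 × 74 mm.

A8 (52 × 74 mm)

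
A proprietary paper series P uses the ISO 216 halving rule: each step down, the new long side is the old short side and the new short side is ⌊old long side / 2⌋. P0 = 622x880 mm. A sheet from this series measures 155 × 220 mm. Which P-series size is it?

P4

P0: 622 × 880 mm
P1: 440 × 622 mm
P2: 311 × 440 mm
P3: 220 × 311 mm
P4: 155 × 220 mm
P5: 110 × 155 mm
→ matches P4.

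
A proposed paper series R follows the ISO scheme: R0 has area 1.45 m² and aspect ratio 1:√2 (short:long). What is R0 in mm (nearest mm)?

1013 × 1432 mm

Let the short side be w mm. Then w · w√2 = 1.45 m² = 1,450,000 mm².
w² = 1,450,000/√2, so w ≈ 1012.6 mm; long side = w√2 ≈ 1432.0 mm.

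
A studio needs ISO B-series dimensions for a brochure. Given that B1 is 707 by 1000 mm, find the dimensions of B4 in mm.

B2: ⌊1000/2⌋ × 707 = 500 × 707 mm
B3: ⌊707/2⌋ × 500 = 353 × 500 mm
B4: ⌊500/2⌋ × 353 = 250 × 353 mm

250 × 353 mm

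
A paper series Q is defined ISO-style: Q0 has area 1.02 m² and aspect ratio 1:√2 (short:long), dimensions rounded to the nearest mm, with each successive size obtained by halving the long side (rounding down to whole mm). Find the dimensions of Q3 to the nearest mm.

Let Q0's short side be w mm. w · w√2 = 1.02 m² = 1,020,000 mm², so w ≈ 849.3 mm and w√2 ≈ 1201.0 mm → Q0 = 849 × 1201 mm.
Q1: ⌊1201/2⌋ × 849 = 600 × 849 mm
Q2: ⌊849/2⌋ × 600 = 424 × 600 mm
Q3: ⌊600/2⌋ × 424 = 300 × 424 mm

300 × 424 mm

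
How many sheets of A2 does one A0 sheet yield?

A0 = 841 × 1189 mm; A2 = 420 × 594 mm.
Each halving step doubles the count; 2 steps from A0 to A2.
2^2 = 4.

4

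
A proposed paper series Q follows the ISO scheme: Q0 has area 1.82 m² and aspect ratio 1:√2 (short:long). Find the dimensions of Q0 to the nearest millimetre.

1134 × 1604 mm

Let the short side be w mm. Then w · w√2 = 1.82 m² = 1,820,000 mm².
w² = 1,820,000/√2, so w ≈ 1134.4 mm; long side = w√2 ≈ 1604.3 mm.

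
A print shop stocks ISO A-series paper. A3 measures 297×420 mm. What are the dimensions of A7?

74 × 105 mm

A4: ⌊420/2⌋ × 297 = 210 × 297 mm
A5: ⌊297/2⌋ × 210 = 148 × 210 mm
A6: ⌊210/2⌋ × 148 = 105 × 148 mm
A7: ⌊148/2⌋ × 105 = 74 × 105 mm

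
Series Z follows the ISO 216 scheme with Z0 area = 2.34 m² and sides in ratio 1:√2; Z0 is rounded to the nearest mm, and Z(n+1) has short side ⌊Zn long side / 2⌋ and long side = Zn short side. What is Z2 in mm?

643 × 909 mm

Let Z0's short side be w mm. w · w√2 = 2.34 m² = 2,340,000 mm², so w ≈ 1286.3 mm and w√2 ≈ 1819.1 mm → Z0 = 1286 × 1819 mm.
Z1: ⌊1819/2⌋ × 1286 = 909 × 1286 mm
Z2: ⌊1286/2⌋ × 909 = 643 × 909 mm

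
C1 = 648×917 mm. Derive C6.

114 × 162 mm

C2: ⌊917/2⌋ × 648 = 458 × 648 mm
C3: ⌊648/2⌋ × 458 = 324 × 458 mm
C4: ⌊458/2⌋ × 324 = 229 × 324 mm
C5: ⌊324/2⌋ × 229 = 162 × 229 mm
C6: ⌊229/2⌋ × 162 = 114 × 162 mm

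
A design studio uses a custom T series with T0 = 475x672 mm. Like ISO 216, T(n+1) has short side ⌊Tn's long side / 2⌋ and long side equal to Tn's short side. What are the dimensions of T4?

118 × 168 mm

T1: ⌊672/2⌋ × 475 = 336 × 475 mm
T2: ⌊475/2⌋ × 336 = 237 × 336 mm
T3: ⌊336/2⌋ × 237 = 168 × 237 mm
T4: ⌊237/2⌋ × 168 = 118 × 168 mm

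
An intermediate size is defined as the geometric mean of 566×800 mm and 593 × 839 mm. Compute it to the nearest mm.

Short side: √(566 · 593) = √335638 ≈ 579.3 → 579 mm
Long side: √(800 · 839) = √671200 ≈ 819.3 → 819 mm

579 × 819 mm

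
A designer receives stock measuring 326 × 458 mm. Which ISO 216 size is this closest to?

C3 (324 × 458 mm)

Aspect ratio 458/326 ≈ 1.405 — close to the ISO √2 ≈ 1.414.
In the C-series (envelope sizes, between A and B): C3 = 324 × 458 mm.
Off by 2 mm total — nearest standard size.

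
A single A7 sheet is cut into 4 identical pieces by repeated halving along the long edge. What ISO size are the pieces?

4 = 2^2, so 2 halving steps.
A7 → A8 → … → A9 after 2 steps.

A9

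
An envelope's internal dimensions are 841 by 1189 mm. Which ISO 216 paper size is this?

Aspect ratio 1189/841 ≈ 1.414 — close to the ISO √2 ≈ 1.414.
In the A-series (A0 area = 1 m²): A0 = 841 × 1189 mm.

A0 (841 × 1189 mm)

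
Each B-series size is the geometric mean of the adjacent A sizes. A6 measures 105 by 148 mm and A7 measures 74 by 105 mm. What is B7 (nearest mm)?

Short side: √(105 · 74) = √7770 ≈ 88.1 → 88 mm
Long side: √(148 · 105) = √15540 ≈ 124.7 → 125 mm

88 × 125 mm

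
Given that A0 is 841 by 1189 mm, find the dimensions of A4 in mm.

210 × 297 mm

A1: ⌊1189/2⌋ × 841 = 594 × 841 mm
A2: ⌊841/2⌋ × 594 = 420 × 594 mm
A3: ⌊594/2⌋ × 420 = 297 × 420 mm
A4: ⌊420/2⌋ × 297 = 210 × 297 mm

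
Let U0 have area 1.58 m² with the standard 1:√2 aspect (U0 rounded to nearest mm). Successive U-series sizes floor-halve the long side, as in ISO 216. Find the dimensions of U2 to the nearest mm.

Let U0's short side be w mm. w · w√2 = 1.58 m² = 1,580,000 mm², so w ≈ 1057.0 mm and w√2 ≈ 1494.8 mm → U0 = 1057 × 1495 mm.
U1: ⌊1495/2⌋ × 1057 = 747 × 1057 mm
U2: ⌊1057/2⌋ × 747 = 528 × 747 mm

528 × 747 mm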